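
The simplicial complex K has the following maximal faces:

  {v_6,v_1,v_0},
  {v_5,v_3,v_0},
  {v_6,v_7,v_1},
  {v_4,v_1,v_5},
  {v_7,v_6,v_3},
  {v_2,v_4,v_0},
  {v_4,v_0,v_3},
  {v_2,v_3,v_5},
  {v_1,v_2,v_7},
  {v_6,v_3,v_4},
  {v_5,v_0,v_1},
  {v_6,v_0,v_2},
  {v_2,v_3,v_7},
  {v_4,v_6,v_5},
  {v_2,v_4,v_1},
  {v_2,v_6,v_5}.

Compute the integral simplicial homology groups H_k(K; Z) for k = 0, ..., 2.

H_0 ≅ Z,  H_1 ≅ Z^2,  H_2 ≅ Z.

Order the vertices as v_0 < v_1 < v_2 < v_3 < v_4 < v_5 < v_6 < v_7. Listing each simplex with vertices in this order, K has dimension 2 with simplices:

  0-simplices (8): [v_0], [v_1], [v_2], [v_3], [v_4], [v_5], [v_6], [v_7]
  1-simplices (24): (24 of them)
  2-simplices (16): (16 of them)

Hence C_0 ≅ Z^8, C_1 ≅ Z^24, C_2 ≅ Z^16.

∂_1: C_1 → C_0 sends each edge [p,q] (with p < q) to q − p.
The 8×24 boundary matrix has rank 7 and Smith normal form diag(1,1,1,1,1,1,1).

∂_2: C_2 → C_1 maps a triangle to the signed sum of its edges. For instance
  ∂[v_1,v_6,v_7] = [v_6,v_7] − [v_1,v_7] + [v_1,v_6],
  ∂[v_1,v_2,v_7] = [v_2,v_7] − [v_1,v_7] + [v_1,v_2].
The 24×16 boundary matrix has rank 15 and Smith normal form diag(1,1,1,1,1,1,1,1,1,1,1,1,1,1,1).

Now H_k = ker ∂_k / im ∂_{k+1}, so:

  H_0: rank C_0 − rank ∂_1 = 8 − 7 = 1, and the invariant factors of ∂_1 are all 1, so H_0 = Z.
  H_1: rank ker ∂_1 − rank ∂_2 = (24 − 7) − 15 = 2, and the invariant factors of ∂_2 are all 1, so H_1 = Z^2.
  H_2: rank ker ∂_2 − rank ∂_3 = (16 − 15) − 0 = 1, and there is no ∂_3, so H_2 = Z.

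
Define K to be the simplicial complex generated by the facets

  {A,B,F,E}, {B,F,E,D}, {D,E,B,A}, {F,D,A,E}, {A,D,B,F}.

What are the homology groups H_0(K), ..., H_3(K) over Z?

K has 5 vertices, 10 edges, 10 triangles, 5 3-simplices.
rank ∂_0 = 0, rank ∂_1 = 4 ⇒ b_0 = 5 − 0 − 4 = 1; all invariant factors of ∂_1 are 1 so no torsion. So H_0 ≅ Z.
rank ∂_1 = 4, rank ∂_2 = 6 ⇒ b_1 = 10 − 4 − 6 = 0; all invariant factors of ∂_2 are 1 so no torsion. So H_1 ≅ 0.
rank ∂_2 = 6, rank ∂_3 = 4 ⇒ b_2 = 10 − 6 − 4 = 0; all invariant factors of ∂_3 are 1 so no torsion. So H_2 ≅ 0.
rank ∂_3 = 4, rank ∂_4 = 0 ⇒ b_3 = 5 − 4 − 0 = 1. So H_3 ≅ Z.

H_0 ≅ Z,  H_1 = 0,  H_2 = 0,  H_3 ≅ Z.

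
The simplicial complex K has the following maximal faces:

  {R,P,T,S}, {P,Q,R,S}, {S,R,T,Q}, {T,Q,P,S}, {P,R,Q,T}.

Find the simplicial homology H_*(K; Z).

H_0 ≅ Z,  H_1 = 0,  H_2 = 0,  H_3 ≅ Z.

Fix the vertex order P < Q < R < S < T and write every simplex with vertices in increasing order. Then dim K = 3 and the simplices of K are:

  0-simplices (5): P, Q, R, S, T
  1-simplices (10): PQ, PR, PS, PT, QR, QS, QT, RS, RT, ST
  2-simplices (10): PQR, PQS, PQT, PRS, PRT, PST, QRS, QRT, QST, RST
  3-simplices (5): PQRS, PQRT, PQST, PRST, QRST

giving chain groups C_0 ≅ Z^5, C_1 ≅ Z^10, C_2 ≅ Z^10, C_3 ≅ Z^5.

The boundary map ∂_1: C_1 → C_0 maps an edge to its endpoints' difference, ∂[p,q] = q − p. For instance
  ∂QT = T − Q.
This gives a 5×10 integer matrix of rank 4; reducing to Smith normal form yields diagonal entries (1,1,1,1).

∂_2: C_2 → C_1 acts by ∂[p,q,r] = [q,r] − [p,r] + [p,q]. For instance
  ∂RST = ST − RT + RS,
  ∂QRS = RS − QS + QR.
The resulting 10×10 matrix has rank 6, and its Smith normal form has invariant factors (1,1,1,1,1,1).

The boundary map ∂_3: C_3 → C_2 sends each 3-simplex σ to the alternating sum Σ_i (−1)^i (σ with its i-th vertex removed). For instance
  ∂PQST = QST − PST + PQT − PQS,
  ∂PQRS = QRS − PRS + PQS − PQR.
This gives a 10×5 integer matrix of rank 4; reducing to Smith normal form yields diagonal entries (1,1,1,1).

Now H_k = ker ∂_k / im ∂_{k+1}, so:

  H_0: rank C_0 − rank ∂_1 = 5 − 4 = 1, and the invariant factors of ∂_1 are all 1, so H_0 ≅ Z.
  H_1: rank ker ∂_1 − rank ∂_2 = (10 − 4) − 6 = 0, and the invariant factors of ∂_2 are all 1, so H_1 ≅ 0.
  H_2: rank ker ∂_2 − rank ∂_3 = (10 − 6) − 4 = 0, and the invariant factors of ∂_3 are all 1, so H_2 ≅ 0.
  H_3: rank ker ∂_3 − rank ∂_4 = (5 − 4) − 0 = 1, and there is no ∂_4, so H_3 ≅ Z.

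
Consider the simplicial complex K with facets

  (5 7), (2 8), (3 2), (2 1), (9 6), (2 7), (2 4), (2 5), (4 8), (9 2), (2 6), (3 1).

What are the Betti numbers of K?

Order the vertices as 1 < 2 < 3 < 4 < 5 < 6 < 7 < 8 < 9. Listing each simplex with vertices in this order, K has dimension 1 with simplices:

  0-simplices (9): [1], [2], [3], [4], [5], [6], [7], [8], [9]
  1-simplices (12): [1,2], [1,3], [2,3], [2,4], [2,5], [2,6], [2,7], [2,8], [2,9], [4,8], [5,7], [6,9]

Hence C_0 ≅ Z^9, C_1 ≅ Z^12.

The boundary map ∂_1: C_1 → C_0 maps an edge to its endpoints' difference, ∂[p,q] = q − p.
This gives a 9×12 integer matrix of rank 8; reducing to Smith normal form yields diagonal entries (1,1,1,1,1,1,1,1).

Computing H_k = (kernel of ∂_k) / (image of ∂_{k+1}):

  H_0: rank C_0 − rank ∂_1 = 9 − 8 = 1, and the invariant factors of ∂_1 are all 1, so H_0 ≅ Z.
  H_1: rank ker ∂_1 − rank ∂_2 = (12 − 8) − 0 = 4, and there is no ∂_2, so H_1 ≅ Z^4.

(K is a triangulation of a wedge of 4 circles.)

Hence the Betti numbers are b_0 = 1, b_1 = 4.

b_0 = 1, b_1 = 4.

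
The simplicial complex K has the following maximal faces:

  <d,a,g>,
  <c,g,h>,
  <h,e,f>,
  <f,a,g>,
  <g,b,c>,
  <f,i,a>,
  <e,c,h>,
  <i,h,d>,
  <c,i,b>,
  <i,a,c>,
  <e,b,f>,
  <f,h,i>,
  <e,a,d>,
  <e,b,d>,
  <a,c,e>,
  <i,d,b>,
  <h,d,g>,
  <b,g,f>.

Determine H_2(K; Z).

Order the vertices as a < b < c < d < e < f < g < h < i. Listing each simplex with vertices in this order, K has dimension 2 with simplices:

  0-simplices (9): a, b, c, d, e, f, g, h, i
  1-simplices (27): ac, ad, ae, af, ag, ai, bc, bd, be, bf, bg, bi, ce, cg, ch, ci, de, dg, dh, di, ef, eh, fg, fh, fi, gh, hi
  2-simplices (18): ace, aci, ade, adg, afg, afi, bcg, bci, bde, bdi, bef, bfg, ceh, cgh, dgh, dhi, efh, fhi

so the chain groups are C_0 ≅ Z^9, C_1 ≅ Z^27, C_2 ≅ Z^18.

∂_1: C_1 → C_0 is given by ∂[p,q] = [q] − [p]. For instance
  ∂ad = d − a.
This gives a 9×27 integer matrix of rank 8; reducing to Smith normal form yields diagonal entries (1,1,1,1,1,1,1,1).

The boundary map ∂_2: C_2 → C_1 sends each 2-simplex [p,q,r] to [q,r] − [p,r] + [p,q]. For instance
  ∂efh = fh − eh + ef,
  ∂adg = dg − ag + ad.
As a 27×18 matrix over Z this has rank 17, with invariant factors (1,1,1,1,1,1,1,1,1,1,1,1,1,1,1,1,1).

Reading off H_k = ker ∂_k / im ∂_{k+1}:

  H_2: rank ker ∂_2 − rank ∂_3 = (18 − 17) − 0 = 1, and there is no ∂_3, so H_2 ≅ Z.

H_2 = Z.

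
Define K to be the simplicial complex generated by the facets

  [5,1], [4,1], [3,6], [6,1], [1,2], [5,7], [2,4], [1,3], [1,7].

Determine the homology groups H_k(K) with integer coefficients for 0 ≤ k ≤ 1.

H_0 ≅ Z,  H_1 ≅ Z^3.

Order the vertices as 1 < 2 < 3 < 4 < 5 < 6 < 7. Listing each simplex with vertices in this order, K has dimension 1 with simplices:

  0-simplices (7): [1], [2], [3], [4], [5], [6], [7]
  1-simplices (9): [1,2], [1,3], [1,4], [1,5], [1,6], [1,7], [2,4], [3,6], [5,7]

so the chain groups are C_0 ≅ Z^7, C_1 ≅ Z^9.

∂_1: C_1 → C_0 maps an edge to its endpoints' difference, ∂[p,q] = q − p. For instance
  ∂[1,3] = [3] − [1].
As a 7×9 matrix over Z this has rank 6, with invariant factors (1,1,1,1,1,1).

Now H_k = ker ∂_k / im ∂_{k+1}, so:

  H_0: rank C_0 − rank ∂_1 = 7 − 6 = 1, and the invariant factors of ∂_1 are all 1, so H_0 ≅ Z.
  H_1: rank ker ∂_1 − rank ∂_2 = (9 − 6) − 0 = 3, and there is no ∂_2, so H_1 ≅ Z^3.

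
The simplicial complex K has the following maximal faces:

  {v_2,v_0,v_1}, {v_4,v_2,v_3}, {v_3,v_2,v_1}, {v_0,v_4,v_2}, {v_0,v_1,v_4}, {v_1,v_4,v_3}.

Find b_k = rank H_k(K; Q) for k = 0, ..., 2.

b_0 = 1, b_1 = 0, b_2 = 1.

Order the vertices as v_0 < v_1 < v_2 < v_3 < v_4. Listing each simplex with vertices in this order, K has dimension 2 with simplices:

  0-simplices (5): [v_0], [v_1], [v_2], [v_3], [v_4]
  1-simplices (9): [v_0,v_1], [v_0,v_2], [v_0,v_4], [v_1,v_2], [v_1,v_3], [v_1,v_4], [v_2,v_3], [v_2,v_4], [v_3,v_4]
  2-simplices (6): [v_0,v_1,v_2], [v_0,v_1,v_4], [v_0,v_2,v_4], [v_1,v_2,v_3], [v_1,v_3,v_4], [v_2,v_3,v_4]

so the chain groups are C_0 ≅ Z^5, C_1 ≅ Z^9, C_2 ≅ Z^6.

Boundary ∂_1: C_1 → C_0 is given by ∂[p,q] = [q] − [p].
The 5×9 boundary matrix has rank 4 and Smith normal form diag(1,1,1,1).

∂_2: C_2 → C_1 acts by ∂[p,q,r] = [q,r] − [p,r] + [p,q]. For instance
  ∂[v_0,v_1,v_4] = [v_1,v_4] − [v_0,v_4] + [v_0,v_1],
  ∂[v_0,v_2,v_4] = [v_2,v_4] − [v_0,v_4] + [v_0,v_2].
The resulting 9×6 matrix has rank 5, and its Smith normal form has invariant factors (1,1,1,1,1).

Computing H_k = (kernel of ∂_k) / (image of ∂_{k+1}):

  H_0: rank C_0 − rank ∂_1 = 5 − 4 = 1, and the invariant factors of ∂_1 are all 1, so H_0 ≅ Z.
  H_1: rank ker ∂_1 − rank ∂_2 = (9 − 4) − 5 = 0, and the invariant factors of ∂_2 are all 1, so H_1 ≅ 0.
  H_2: rank ker ∂_2 − rank ∂_3 = (6 − 5) − 0 = 1, and there is no ∂_3, so H_2 ≅ Z.

Hence the Betti numbers are b_0 = 1, b_1 = 0, b_2 = 1.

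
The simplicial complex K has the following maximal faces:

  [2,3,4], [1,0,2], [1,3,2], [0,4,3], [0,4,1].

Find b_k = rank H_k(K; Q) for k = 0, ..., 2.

Fix the vertex order 0 < 1 < 2 < 3 < 4 and write every simplex with vertices in increasing order. Then dim K = 2 and the simplices of K are:

  0-simplices (5): [0], [1], [2], [3], [4]
  1-simplices (10): [0,1], [0,2], [0,3], [0,4], [1,2], [1,3], [1,4], [2,3], [2,4], [3,4]
  2-simplices (5): [0,1,2], [0,1,4], [0,3,4], [1,2,3], [2,3,4]

giving chain groups C_0 ≅ Z^5, C_1 ≅ Z^10, C_2 ≅ Z^5.

Boundary ∂_1: C_1 → C_0 is given by ∂[p,q] = [q] − [p]. For instance
  ∂[0,3] = [3] − [0].
As a 5×10 matrix over Z this has rank 4, with invariant factors (1,1,1,1).

Boundary ∂_2: C_2 → C_1 acts by ∂[p,q,r] = [q,r] − [p,r] + [p,q]. For instance
  ∂[1,2,3] = [2,3] − [1,3] + [1,2],
  ∂[2,3,4] = [3,4] − [2,4] + [2,3].
The 10×5 boundary matrix has rank 5 and Smith normal form diag(1,1,1,1,1).

From H_k ≅ ker(∂_k) / im(∂_{k+1}) we obtain:

  H_0: rank C_0 − rank ∂_1 = 5 − 4 = 1, and the invariant factors of ∂_1 are all 1, so H_0 = Z.
  H_1: rank ker ∂_1 − rank ∂_2 = (10 − 4) − 5 = 1, and the invariant factors of ∂_2 are all 1, so H_1 = Z.
  H_2: rank ker ∂_2 − rank ∂_3 = (5 − 5) − 0 = 0, and there is no ∂_3, so H_2 = 0.

Hence the Betti numbers are b_0 = 1, b_1 = 1, b_2 = 0.

b_0 = 1, b_1 = 1, b_2 = 0.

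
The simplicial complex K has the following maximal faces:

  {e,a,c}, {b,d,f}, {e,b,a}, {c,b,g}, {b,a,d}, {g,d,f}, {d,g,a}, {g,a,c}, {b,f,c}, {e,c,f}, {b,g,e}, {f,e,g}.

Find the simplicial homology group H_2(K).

Order the vertices as a < b < c < d < e < f < g. Listing each simplex with vertices in this order, K has dimension 2 with simplices:

  0-simplices (7): a, b, c, d, e, f, g
  1-simplices (18): ab, ac, ad, ae, ag, bc, bd, be, bf, bg, ce, cf, cg, df, dg, ef, eg, fg
  2-simplices (12): abd, abe, ace, acg, adg, bcf, bcg, bdf, beg, cef, dfg, efg

Hence C_0 ≅ Z^7, C_1 ≅ Z^18, C_2 ≅ Z^12.

Boundary ∂_1: C_1 → C_0 maps an edge to its endpoints' difference, ∂[p,q] = q − p. For instance
  ∂cf = f − c.
The resulting 7×18 matrix has rank 6, and its Smith normal form has invariant factors (1,1,1,1,1,1).

Boundary ∂_2: C_2 → C_1 sends each 2-simplex [p,q,r] to [q,r] − [p,r] + [p,q]. For instance
  ∂dfg = fg − dg + df,
  ∂acg = cg − ag + ac.
The resulting 18×12 matrix has rank 12, and its Smith normal form has invariant factors (1,1,1,1,1,1,1,1,1,1,1,2).

Computing H_k = (kernel of ∂_k) / (image of ∂_{k+1}):

  H_2: rank ker ∂_2 − rank ∂_3 = (12 − 12) − 0 = 0, and there is no ∂_3, so H_2 ≅ 0.

H_2 = 0.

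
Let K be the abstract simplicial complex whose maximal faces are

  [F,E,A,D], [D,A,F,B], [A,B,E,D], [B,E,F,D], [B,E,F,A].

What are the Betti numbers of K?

Take the total order A < B < D < E < F on the vertex set. Then K (dimension 3) consists of the simplices:

  0-simplices (5): A, B, D, E, F
  1-simplices (10): AB, AD, AE, AF, BD, BE, BF, DE, DF, EF
  2-simplices (10): ABD, ABE, ABF, ADE, ADF, AEF, BDE, BDF, BEF, DEF
  3-simplices (5): ABDE, ABDF, ABEF, ADEF, BDEF

Hence C_0 ≅ Z^5, C_1 ≅ Z^10, C_2 ≅ Z^10, C_3 ≅ Z^5.

Boundary ∂_1: C_1 → C_0 maps an edge to its endpoints' difference, ∂[p,q] = q − p. For instance
  ∂AF = F − A.
The 5×10 boundary matrix has rank 4 and Smith normal form diag(1,1,1,1).

The boundary map ∂_2: C_2 → C_1 acts by ∂[p,q,r] = [q,r] − [p,r] + [p,q]. For instance
  ∂AEF = EF − AF + AE,
  ∂ABE = BE − AE + AB.
As a 10×10 matrix over Z this has rank 6, with invariant factors (1,1,1,1,1,1).

∂_3: C_3 → C_2 sends each 3-simplex σ to the alternating sum Σ_i (−1)^i (σ with its i-th vertex removed). For instance
  ∂BDEF = DEF − BEF + BDF − BDE,
  ∂ADEF = DEF − AEF + ADF − ADE.
The 10×5 boundary matrix has rank 4 and Smith normal form diag(1,1,1,1).

From H_k ≅ ker(∂_k) / im(∂_{k+1}) we obtain:

  H_0: rank C_0 − rank ∂_1 = 5 − 4 = 1, and the invariant factors of ∂_1 are all 1, so H_0 ≅ Z.
  H_1: rank ker ∂_1 − rank ∂_2 = (10 − 4) − 6 = 0, and the invariant factors of ∂_2 are all 1, so H_1 ≅ 0.
  H_2: rank ker ∂_2 − rank ∂_3 = (10 − 6) − 4 = 0, and the invariant factors of ∂_3 are all 1, so H_2 ≅ 0.
  H_3: rank ker ∂_3 − rank ∂_4 = (5 − 4) − 0 = 1, and there is no ∂_4, so H_3 ≅ Z.

Hence the Betti numbers are b_0 = 1, b_1 = 0, b_2 = 0, b_3 = 1.

b_0 = 1, b_1 = 0, b_2 = 0, b_3 = 1.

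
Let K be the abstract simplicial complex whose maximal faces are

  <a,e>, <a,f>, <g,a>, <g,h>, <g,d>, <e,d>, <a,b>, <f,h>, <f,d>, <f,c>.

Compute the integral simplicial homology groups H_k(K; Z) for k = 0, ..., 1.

H_0 ≅ Z,  H_1 ≅ Z^3.

Take the total order a < b < c < d < e < f < g < h on the vertex set. Then K (dimension 1) consists of the simplices:

  0-simplices (8): a, b, c, d, e, f, g, h
  1-simplices (10): ab, ae, af, ag, cf, de, df, dg, fh, gh

Hence C_0 ≅ Z^8, C_1 ≅ Z^10.

∂_1: C_1 → C_0 is given by ∂[p,q] = [q] − [p].
As a 8×10 matrix over Z this has rank 7, with invariant factors (1,1,1,1,1,1,1).

From H_k ≅ ker(∂_k) / im(∂_{k+1}) we obtain:

  H_0: rank C_0 − rank ∂_1 = 8 − 7 = 1, and the invariant factors of ∂_1 are all 1, so H_0 ≅ Z.
  H_1: rank ker ∂_1 − rank ∂_2 = (10 − 7) − 0 = 3, and there is no ∂_2, so H_1 ≅ Z^3.

As a check, the Euler characteristic is 8 − 10 = -2, which agrees with 1 − 3 = -2.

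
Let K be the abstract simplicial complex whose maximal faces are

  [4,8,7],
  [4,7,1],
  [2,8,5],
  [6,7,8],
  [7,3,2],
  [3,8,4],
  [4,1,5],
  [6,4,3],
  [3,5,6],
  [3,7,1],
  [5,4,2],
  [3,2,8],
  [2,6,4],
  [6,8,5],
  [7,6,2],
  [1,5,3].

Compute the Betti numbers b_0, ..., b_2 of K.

b_0 = 1, b_1 = 2, b_2 = 1.

Fix the vertex order 1 < 2 < 3 < 4 < 5 < 6 < 7 < 8 and write every simplex with vertices in increasing order. Then dim K = 2 and the simplices of K are:

  0-simplices (8): [1], [2], [3], [4], [5], [6], [7], [8]
  1-simplices (24): (24 of them)
  2-simplices (16): [1,3,5], [1,3,7], [1,4,5], [1,4,7], [2,3,7], [2,3,8], [2,4,5], [2,4,6], [2,5,8], [2,6,7], [3,4,6], [3,4,8], [3,5,6], [4,7,8], [5,6,8], [6,7,8]

Hence C_0 ≅ Z^8, C_1 ≅ Z^24, C_2 ≅ Z^16.

Boundary ∂_1: C_1 → C_0 sends each edge [p,q] (with p < q) to q − p.
As a 8×24 matrix over Z this has rank 7, with invariant factors (1,1,1,1,1,1,1).

The boundary map ∂_2: C_2 → C_1 maps a triangle to the signed sum of its edges. For instance
  ∂[6,7,8] = [7,8] − [6,8] + [6,7],
  ∂[5,6,8] = [6,8] − [5,8] + [5,6].
The resulting 24×16 matrix has rank 15, and its Smith normal form has invariant factors (1,1,1,1,1,1,1,1,1,1,1,1,1,1,1).

Now H_k = ker ∂_k / im ∂_{k+1}, so:

  H_0: rank C_0 − rank ∂_1 = 8 − 7 = 1, and the invariant factors of ∂_1 are all 1, so H_0 = Z.
  H_1: rank ker ∂_1 − rank ∂_2 = (24 − 7) − 15 = 2, and the invariant factors of ∂_2 are all 1, so H_1 = Z^2.
  H_2: rank ker ∂_2 − rank ∂_3 = (16 − 15) − 0 = 1, and there is no ∂_3, so H_2 = Z.

Hence the Betti numbers are b_0 = 1, b_1 = 2, b_2 = 1.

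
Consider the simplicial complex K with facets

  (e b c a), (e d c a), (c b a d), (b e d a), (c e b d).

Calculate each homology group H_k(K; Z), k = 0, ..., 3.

H_0 ≅ Z,  H_1 = 0,  H_2 = 0,  H_3 ≅ Z.

We work with the vertex ordering a < b < c < d < e. The simplices of K, each written with vertices in increasing order, are:

  0-simplices (5): a, b, c, d, e
  1-simplices (10): ab, ac, ad, ae, bc, bd, be, cd, ce, de
  2-simplices (10): abc, abd, abe, acd, ace, ade, bcd, bce, bde, cde
  3-simplices (5): abcd, abce, abde, acde, bcde

Hence C_0 ≅ Z^5, C_1 ≅ Z^10, C_2 ≅ Z^10, C_3 ≅ Z^5.

∂_1: C_1 → C_0 sends each edge [p,q] (with p < q) to q − p. For instance
  ∂cd = d − c.
As a 5×10 matrix over Z this has rank 4, with invariant factors (1,1,1,1).

∂_2: C_2 → C_1 acts by ∂[p,q,r] = [q,r] − [p,r] + [p,q]. For instance
  ∂cde = de − ce + cd,
  ∂abd = bd − ad + ab.
The resulting 10×10 matrix has rank 6, and its Smith normal form has invariant factors (1,1,1,1,1,1).

The boundary map ∂_3: C_3 → C_2 sends each 3-simplex σ to the alternating sum Σ_i (−1)^i (σ with its i-th vertex removed). For instance
  ∂abcd = bcd − acd + abd − abc,
  ∂acde = cde − ade + ace − acd.
This gives a 10×5 integer matrix of rank 4; reducing to Smith normal form yields diagonal entries (1,1,1,1).

From H_k ≅ ker(∂_k) / im(∂_{k+1}) we obtain:

  H_0: rank C_0 − rank ∂_1 = 5 − 4 = 1, and the invariant factors of ∂_1 are all 1, so H_0 = Z.
  H_1: rank ker ∂_1 − rank ∂_2 = (10 − 4) − 6 = 0, and the invariant factors of ∂_2 are all 1, so H_1 = 0.
  H_2: rank ker ∂_2 − rank ∂_3 = (10 − 6) − 4 = 0, and the invariant factors of ∂_3 are all 1, so H_2 = 0.
  H_3: rank ker ∂_3 − rank ∂_4 = (5 − 4) − 0 = 1, and there is no ∂_4, so H_3 = Z.

As a check, the Euler characteristic is 5 − 10 + 10 − 5 = 0, which agrees with 1 − 0 + 0 − 1 = 0.
(K is a triangulation of the 3-sphere S^3.)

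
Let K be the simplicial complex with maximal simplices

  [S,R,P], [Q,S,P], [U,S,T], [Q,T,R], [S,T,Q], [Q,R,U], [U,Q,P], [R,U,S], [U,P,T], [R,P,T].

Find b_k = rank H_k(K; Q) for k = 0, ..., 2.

b_0 = 1, b_1 = 0, b_2 = 0.

Order the vertices as P < Q < R < S < T < U. Listing each simplex with vertices in this order, K has dimension 2 with simplices:

  0-simplices (6): P, Q, R, S, T, U
  1-simplices (15): PQ, PR, PS, PT, PU, QR, QS, QT, QU, RS, RT, RU, ST, SU, TU
  2-simplices (10): PQS, PQU, PRS, PRT, PTU, QRT, QRU, QST, RSU, STU

Hence C_0 ≅ Z^6, C_1 ≅ Z^15, C_2 ≅ Z^10.

Boundary ∂_1: C_1 → C_0 sends each edge [p,q] (with p < q) to q − p. For instance
  ∂RS = S − R.
As a 6×15 matrix over Z this has rank 5, with invariant factors (1,1,1,1,1).

The boundary map ∂_2: C_2 → C_1 maps a triangle to the signed sum of its edges. For instance
  ∂PQU = QU − PU + PQ,
  ∂PRS = RS − PS + PR.
The resulting 15×10 matrix has rank 10, and its Smith normal form has invariant factors (1,1,1,1,1,1,1,1,1,2).

Now H_k = ker ∂_k / im ∂_{k+1}, so:

  H_0: rank C_0 − rank ∂_1 = 6 − 5 = 1, and the invariant factors of ∂_1 are all 1, so H_0 = Z.
  H_1: rank ker ∂_1 − rank ∂_2 = (15 − 5) − 10 = 0, and ∂_2 has invariant factor 2 > 1, so H_1 = Z/2.
  H_2: rank ker ∂_2 − rank ∂_3 = (10 − 10) − 0 = 0, and there is no ∂_3, so H_2 = 0.

As a check, the Euler characteristic is 6 − 15 + 10 = 1, which agrees with 1 − 0 + 0 = 1.

Hence the Betti numbers are b_0 = 1, b_1 = 0, b_2 = 0.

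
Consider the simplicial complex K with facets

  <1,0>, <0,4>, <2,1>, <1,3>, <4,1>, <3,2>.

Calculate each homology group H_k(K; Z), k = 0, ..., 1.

Fix the vertex order 0 < 1 < 2 < 3 < 4 and write every simplex with vertices in increasing order. Then dim K = 1 and the simplices of K are:

  0-simplices (5): [0], [1], [2], [3], [4]
  1-simplices (6): [0,1], [0,4], [1,2], [1,3], [1,4], [2,3]

so the chain groups are C_0 ≅ Z^5, C_1 ≅ Z^6.

Boundary ∂_1: C_1 → C_0 is given by ∂[p,q] = [q] − [p].
The resulting 5×6 matrix has rank 4, and its Smith normal form has invariant factors (1,1,1,1).

Reading off H_k = ker ∂_k / im ∂_{k+1}:

  H_0: rank C_0 − rank ∂_1 = 5 − 4 = 1, and the invariant factors of ∂_1 are all 1, so H_0 = Z.
  H_1: rank ker ∂_1 − rank ∂_2 = (6 − 4) − 0 = 2, and there is no ∂_2, so H_1 = Z^2.

As a check, the Euler characteristic is 5 − 6 = -1, which agrees with 1 − 2 = -1.

H_0 ≅ Z,  H_1 ≅ Z^2.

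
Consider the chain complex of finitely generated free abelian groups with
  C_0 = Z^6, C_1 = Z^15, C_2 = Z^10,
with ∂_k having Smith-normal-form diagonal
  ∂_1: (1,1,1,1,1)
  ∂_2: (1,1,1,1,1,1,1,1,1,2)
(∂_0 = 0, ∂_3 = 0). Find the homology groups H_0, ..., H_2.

H_0 = Z,  H_1 = Z/2,  H_2 = 0.

H_0: b_0 = 6 − 0 − 5 = 1; torsion from ∂_1 factors > 1: none. So H_0 = Z.
H_1: b_1 = 15 − 5 − 10 = 0; torsion from ∂_2 factors > 1: [2]. So H_1 = Z/2.
H_2: b_2 = 10 − 10 − 0 = 0; torsion from ∂_3 factors > 1: none. So H_2 = 0.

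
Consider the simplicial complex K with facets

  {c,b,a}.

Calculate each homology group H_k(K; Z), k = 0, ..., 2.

H_0 = Z,  H_1 = 0,  H_2 = 0.

K has 3 vertices, 3 edges, 1 triangle.
rank ∂_0 = 0, rank ∂_1 = 2 ⇒ b_0 = 3 − 0 − 2 = 1; all invariant factors of ∂_1 are 1 so no torsion. So H_0 ≅ Z.
rank ∂_1 = 2, rank ∂_2 = 1 ⇒ b_1 = 3 − 2 − 1 = 0; all invariant factors of ∂_2 are 1 so no torsion. So H_1 ≅ 0.
rank ∂_2 = 1, rank ∂_3 = 0 ⇒ b_2 = 1 − 1 − 0 = 0. So H_2 ≅ 0.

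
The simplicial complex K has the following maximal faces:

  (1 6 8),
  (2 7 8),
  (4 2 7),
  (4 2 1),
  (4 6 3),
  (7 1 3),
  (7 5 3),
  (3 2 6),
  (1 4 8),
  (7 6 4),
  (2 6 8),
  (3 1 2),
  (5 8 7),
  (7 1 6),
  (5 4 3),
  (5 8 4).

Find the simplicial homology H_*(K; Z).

H_0 ≅ Z,  H_1 ≅ Z^2,  H_2 ≅ Z.

Order the vertices as 1 < 2 < 3 < 4 < 5 < 6 < 7 < 8. Listing each simplex with vertices in this order, K has dimension 2 with simplices:

  0-simplices (8): [1], [2], [3], [4], [5], [6], [7], [8]
  1-simplices (24): (24 of them)
  2-simplices (16): [1,2,3], [1,2,4], [1,3,7], [1,4,8], [1,6,7], [1,6,8], [2,3,6], [2,4,7], [2,6,8], [2,7,8], [3,4,5], [3,4,6], [3,5,7], [4,5,8], [4,6,7], [5,7,8]

giving chain groups C_0 ≅ Z^8, C_1 ≅ Z^24, C_2 ≅ Z^16.

The boundary map ∂_1: C_1 → C_0 is given by ∂[p,q] = [q] − [p]. For instance
  ∂[1,7] = [7] − [1].
The 8×24 boundary matrix has rank 7 and Smith normal form diag(1,1,1,1,1,1,1).

The boundary map ∂_2: C_2 → C_1 maps a triangle to the signed sum of its edges. For instance
  ∂[3,4,5] = [4,5] − [3,5] + [3,4],
  ∂[2,4,7] = [4,7] − [2,7] + [2,4].
The resulting 24×16 matrix has rank 15, and its Smith normal form has invariant factors (1,1,1,1,1,1,1,1,1,1,1,1,1,1,1).

From H_k ≅ ker(∂_k) / im(∂_{k+1}) we obtain:

  H_0: rank C_0 − rank ∂_1 = 8 − 7 = 1, and the invariant factors of ∂_1 are all 1, so H_0 = Z.
  H_1: rank ker ∂_1 − rank ∂_2 = (24 − 7) − 15 = 2, and the invariant factors of ∂_2 are all 1, so H_1 = Z^2.
  H_2: rank ker ∂_2 − rank ∂_3 = (16 − 15) − 0 = 1, and there is no ∂_3, so H_2 = Z.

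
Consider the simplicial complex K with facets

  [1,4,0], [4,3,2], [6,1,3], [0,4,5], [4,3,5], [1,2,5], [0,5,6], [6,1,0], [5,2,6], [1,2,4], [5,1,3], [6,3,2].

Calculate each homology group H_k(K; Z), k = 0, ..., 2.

H_0 ≅ Z,  H_1 ≅ Z/2,  H_2 = 0.

We work with the vertex ordering 0 < 1 < 2 < 3 < 4 < 5 < 6. The simplices of K, each written with vertices in increasing order, are:

  0-simplices (7): [0], [1], [2], [3], [4], [5], [6]
  1-simplices (18): [0,1], [0,4], [0,5], [0,6], [1,2], [1,3], [1,4], [1,5], [1,6], [2,3], [2,4], [2,5], [2,6], [3,4], [3,5], [3,6], [4,5], [5,6]
  2-simplices (12): [0,1,4], [0,1,6], [0,4,5], [0,5,6], [1,2,4], [1,2,5], [1,3,5], [1,3,6], [2,3,4], [2,3,6], [2,5,6], [3,4,5]

Hence C_0 ≅ Z^7, C_1 ≅ Z^18, C_2 ≅ Z^12.

The boundary map ∂_1: C_1 → C_0 maps an edge to its endpoints' difference, ∂[p,q] = q − p. For instance
  ∂[1,2] = [2] − [1].
The 7×18 boundary matrix has rank 6 and Smith normal form diag(1,1,1,1,1,1).

∂_2: C_2 → C_1 maps a triangle to the signed sum of its edges. For instance
  ∂[2,3,6] = [3,6] − [2,6] + [2,3],
  ∂[1,3,6] = [3,6] − [1,6] + [1,3].
The 18×12 boundary matrix has rank 12 and Smith normal form diag(1,1,1,1,1,1,1,1,1,1,1,2).

Now H_k = ker ∂_k / im ∂_{k+1}, so:

  H_0: rank C_0 − rank ∂_1 = 7 − 6 = 1, and the invariant factors of ∂_1 are all 1, so H_0 ≅ Z.
  H_1: rank ker ∂_1 − rank ∂_2 = (18 − 6) − 12 = 0, and ∂_2 has invariant factor 2 > 1, so H_1 ≅ Z/2.
  H_2: rank ker ∂_2 − rank ∂_3 = (12 − 12) − 0 = 0, and there is no ∂_3, so H_2 ≅ 0.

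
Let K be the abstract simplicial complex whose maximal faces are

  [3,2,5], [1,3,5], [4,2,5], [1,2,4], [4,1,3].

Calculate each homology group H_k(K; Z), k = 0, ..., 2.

H_0 = Z,  H_1 = Z,  H_2 = 0.

K has 5 vertices, 10 edges, 5 triangles.
rank ∂_0 = 0, rank ∂_1 = 4 ⇒ b_0 = 5 − 0 − 4 = 1; all invariant factors of ∂_1 are 1 so no torsion. So H_0 = Z.
rank ∂_1 = 4, rank ∂_2 = 5 ⇒ b_1 = 10 − 4 − 5 = 1; all invariant factors of ∂_2 are 1 so no torsion. So H_1 = Z.
rank ∂_2 = 5, rank ∂_3 = 0 ⇒ b_2 = 5 − 5 − 0 = 0. So H_2 = 0.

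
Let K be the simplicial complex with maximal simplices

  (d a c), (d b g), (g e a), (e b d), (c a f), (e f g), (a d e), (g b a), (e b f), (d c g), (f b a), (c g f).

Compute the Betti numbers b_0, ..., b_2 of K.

Order the vertices as a < b < c < d < e < f < g. Listing each simplex with vertices in this order, K has dimension 2 with simplices:

  0-simplices (7): a, b, c, d, e, f, g
  1-simplices (18): ab, ac, ad, ae, af, ag, bd, be, bf, bg, cd, cf, cg, de, dg, ef, eg, fg
  2-simplices (12): abf, abg, acd, acf, ade, aeg, bde, bdg, bef, cdg, cfg, efg

so the chain groups are C_0 ≅ Z^7, C_1 ≅ Z^18, C_2 ≅ Z^12.

Boundary ∂_1: C_1 → C_0 sends each edge [p,q] (with p < q) to q − p.
This gives a 7×18 integer matrix of rank 6; reducing to Smith normal form yields diagonal entries (1,1,1,1,1,1).

∂_2: C_2 → C_1 sends each 2-simplex [p,q,r] to [q,r] − [p,r] + [p,q]. For instance
  ∂abg = bg − ag + ab,
  ∂aeg = eg − ag + ae.
This gives a 18×12 integer matrix of rank 12; reducing to Smith normal form yields diagonal entries (1,1,1,1,1,1,1,1,1,1,1,2).

Now H_k = ker ∂_k / im ∂_{k+1}, so:

  H_0: rank C_0 − rank ∂_1 = 7 − 6 = 1, and the invariant factors of ∂_1 are all 1, so H_0 = Z.
  H_1: rank ker ∂_1 − rank ∂_2 = (18 − 6) − 12 = 0, and ∂_2 has invariant factor 2 > 1, so H_1 = Z/2.
  H_2: rank ker ∂_2 − rank ∂_3 = (12 − 12) − 0 = 0, and there is no ∂_3, so H_2 = 0.

Hence the Betti numbers are b_0 = 1, b_1 = 0, b_2 = 0.

b_0 = 1, b_1 = 0, b_2 = 0.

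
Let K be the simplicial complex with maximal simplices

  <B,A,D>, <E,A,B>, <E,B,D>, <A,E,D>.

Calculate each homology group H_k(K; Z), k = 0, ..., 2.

K has 4 vertices, 6 edges, 4 triangles.
rank ∂_0 = 0, rank ∂_1 = 3 ⇒ b_0 = 4 − 0 − 3 = 1; all invariant factors of ∂_1 are 1 so no torsion. So H_0 ≅ Z.
rank ∂_1 = 3, rank ∂_2 = 3 ⇒ b_1 = 6 − 3 − 3 = 0; all invariant factors of ∂_2 are 1 so no torsion. So H_1 ≅ 0.
rank ∂_2 = 3, rank ∂_3 = 0 ⇒ b_2 = 4 − 3 − 0 = 1. So H_2 ≅ Z.

H_0 = Z,  H_1 = 0,  H_2 = Z.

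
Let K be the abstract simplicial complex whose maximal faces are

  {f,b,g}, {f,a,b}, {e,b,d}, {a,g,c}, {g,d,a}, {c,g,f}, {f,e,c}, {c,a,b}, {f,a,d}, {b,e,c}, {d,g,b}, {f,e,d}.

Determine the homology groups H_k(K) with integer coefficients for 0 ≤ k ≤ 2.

Order the vertices as a < b < c < d < e < f < g. Listing each simplex with vertices in this order, K has dimension 2 with simplices:

  0-simplices (7): a, b, c, d, e, f, g
  1-simplices (18): ab, ac, ad, af, ag, bc, bd, be, bf, bg, ce, cf, cg, de, df, dg, ef, fg
  2-simplices (12): abc, abf, acg, adf, adg, bce, bde, bdg, bfg, cef, cfg, def

so the chain groups are C_0 ≅ Z^7, C_1 ≅ Z^18, C_2 ≅ Z^12.

∂_1: C_1 → C_0 is given by ∂[p,q] = [q] − [p].
The resulting 7×18 matrix has rank 6, and its Smith normal form has invariant factors (1,1,1,1,1,1).

Boundary ∂_2: C_2 → C_1 maps a triangle to the signed sum of its edges. For instance
  ∂bfg = fg − bg + bf,
  ∂cfg = fg − cg + cf.
The 18×12 boundary matrix has rank 12 and Smith normal form diag(1,1,1,1,1,1,1,1,1,1,1,2).

Reading off H_k = ker ∂_k / im ∂_{k+1}:

  H_0: rank C_0 − rank ∂_1 = 7 − 6 = 1, and the invariant factors of ∂_1 are all 1, so H_0 = Z.
  H_1: rank ker ∂_1 − rank ∂_2 = (18 − 6) − 12 = 0, and ∂_2 has invariant factor 2 > 1, so H_1 = Z/2Z.
  H_2: rank ker ∂_2 − rank ∂_3 = (12 − 12) − 0 = 0, and there is no ∂_3, so H_2 = 0.

H_0 = Z,  H_1 = Z/2Z,  H_2 = 0.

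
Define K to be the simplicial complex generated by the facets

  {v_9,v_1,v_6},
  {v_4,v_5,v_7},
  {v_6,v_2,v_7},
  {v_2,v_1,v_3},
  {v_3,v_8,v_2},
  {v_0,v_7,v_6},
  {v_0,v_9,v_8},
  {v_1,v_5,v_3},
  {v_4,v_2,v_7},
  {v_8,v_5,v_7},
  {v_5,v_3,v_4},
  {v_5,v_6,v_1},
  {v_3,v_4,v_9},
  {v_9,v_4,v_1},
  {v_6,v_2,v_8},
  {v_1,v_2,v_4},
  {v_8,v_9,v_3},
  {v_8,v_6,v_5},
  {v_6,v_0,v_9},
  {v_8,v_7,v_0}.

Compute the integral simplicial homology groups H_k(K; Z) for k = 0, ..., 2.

H_0 ≅ Z,  H_1 ≅ Z ⊕ Z/2,  H_2 = 0.

Fix the vertex order v_0 < v_1 < v_2 < v_3 < v_4 < v_5 < v_6 < v_7 < v_8 < v_9 and write every simplex with vertices in increasing order. Then dim K = 2 and the simplices of K are:

  0-simplices (10): [v_0], [v_1], [v_2], [v_3], [v_4], [v_5], [v_6], [v_7], [v_8], [v_9]
  1-simplices (30): (30 of them)
  2-simplices (20): (20 of them)

Hence C_0 ≅ Z^10, C_1 ≅ Z^30, C_2 ≅ Z^20.

Boundary ∂_1: C_1 → C_0 sends each edge [p,q] (with p < q) to q − p. For instance
  ∂[v_0,v_6] = [v_6] − [v_0].
The 10×30 boundary matrix has rank 9 and Smith normal form diag(1,1,1,1,1,1,1,1,1).

Boundary ∂_2: C_2 → C_1 acts by ∂[p,q,r] = [q,r] − [p,r] + [p,q]. For instance
  ∂[v_1,v_2,v_4] = [v_2,v_4] − [v_1,v_4] + [v_1,v_2],
  ∂[v_1,v_6,v_9] = [v_6,v_9] − [v_1,v_9] + [v_1,v_6].
The resulting 30×20 matrix has rank 20, and its Smith normal form has invariant factors (1,1,1,1,1,1,1,1,1,1,1,1,1,1,1,1,1,1,1,2).

From H_k ≅ ker(∂_k) / im(∂_{k+1}) we obtain:

  H_0: rank C_0 − rank ∂_1 = 10 − 9 = 1, and the invariant factors of ∂_1 are all 1, so H_0 = Z.
  H_1: rank ker ∂_1 − rank ∂_2 = (30 − 9) − 20 = 1, and ∂_2 has invariant factor 2 > 1, so H_1 = Z ⊕ Z/2.
  H_2: rank ker ∂_2 − rank ∂_3 = (20 − 20) − 0 = 0, and there is no ∂_3, so H_2 = 0.

(K is a triangulation of the Klein bottle.)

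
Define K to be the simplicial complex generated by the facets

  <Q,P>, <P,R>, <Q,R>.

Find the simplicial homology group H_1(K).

K has 3 vertices, 3 edges.
rank ∂_1 = 2, rank ∂_2 = 0 ⇒ b_1 = 3 − 2 − 0 = 1. So H_1 ≅ Z.

H_1 ≅ Z.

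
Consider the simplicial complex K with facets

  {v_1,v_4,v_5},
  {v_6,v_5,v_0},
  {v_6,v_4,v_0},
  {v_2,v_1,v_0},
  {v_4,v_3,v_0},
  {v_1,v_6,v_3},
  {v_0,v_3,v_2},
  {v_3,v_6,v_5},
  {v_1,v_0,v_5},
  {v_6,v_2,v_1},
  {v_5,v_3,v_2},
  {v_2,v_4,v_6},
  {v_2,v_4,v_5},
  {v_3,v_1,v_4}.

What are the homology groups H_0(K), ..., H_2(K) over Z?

Order the vertices as v_0 < v_1 < v_2 < v_3 < v_4 < v_5 < v_6. Listing each simplex with vertices in this order, K has dimension 2 with simplices:

  0-simplices (7): [v_0], [v_1], [v_2], [v_3], [v_4], [v_5], [v_6]
  1-simplices (21): (21 of them)
  2-simplices (14): (14 of them)

so the chain groups are C_0 ≅ Z^7, C_1 ≅ Z^21, C_2 ≅ Z^14.

∂_1: C_1 → C_0 sends each edge [p,q] (with p < q) to q − p. For instance
  ∂[v_0,v_1] = [v_1] − [v_0].
As a 7×21 matrix over Z this has rank 6, with invariant factors (1,1,1,1,1,1).

Boundary ∂_2: C_2 → C_1 acts by ∂[p,q,r] = [q,r] − [p,r] + [p,q]. For instance
  ∂[v_0,v_3,v_4] = [v_3,v_4] − [v_0,v_4] + [v_0,v_3],
  ∂[v_1,v_2,v_6] = [v_2,v_6] − [v_1,v_6] + [v_1,v_2].
The resulting 21×14 matrix has rank 13, and its Smith normal form has invariant factors (1,1,1,1,1,1,1,1,1,1,1,1,1).

From H_k ≅ ker(∂_k) / im(∂_{k+1}) we obtain:

  H_0: rank C_0 − rank ∂_1 = 7 − 6 = 1, and the invariant factors of ∂_1 are all 1, so H_0 = Z.
  H_1: rank ker ∂_1 − rank ∂_2 = (21 − 6) − 13 = 2, and the invariant factors of ∂_2 are all 1, so H_1 = Z^2.
  H_2: rank ker ∂_2 − rank ∂_3 = (14 − 13) − 0 = 1, and there is no ∂_3, so H_2 = Z.

As a check, the Euler characteristic is 7 − 21 + 14 = 0, which agrees with 1 − 2 + 1 = 0.

H_0 = Z,  H_1 = Z^2,  H_2 = Z.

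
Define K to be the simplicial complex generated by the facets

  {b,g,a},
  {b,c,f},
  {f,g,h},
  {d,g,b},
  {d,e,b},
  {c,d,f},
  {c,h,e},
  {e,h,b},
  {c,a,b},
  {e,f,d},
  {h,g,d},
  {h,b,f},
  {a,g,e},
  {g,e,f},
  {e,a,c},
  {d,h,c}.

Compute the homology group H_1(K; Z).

H_1 = Z^2.

Take the total order a < b < c < d < e < f < g < h on the vertex set. Then K (dimension 2) consists of the simplices:

  0-simplices (8): a, b, c, d, e, f, g, h
  1-simplices (24): ab, ac, ae, ag, bc, bd, be, bf, bg, bh, cd, ce, cf, ch, de, df, dg, dh, ef, eg, eh, fg, fh, gh
  2-simplices (16): abc, abg, ace, aeg, bcf, bde, bdg, beh, bfh, cdf, cdh, ceh, def, dgh, efg, fgh

Hence C_0 ≅ Z^8, C_1 ≅ Z^24, C_2 ≅ Z^16.

Boundary ∂_1: C_1 → C_0 sends each edge [p,q] (with p < q) to q − p.
This gives a 8×24 integer matrix of rank 7; reducing to Smith normal form yields diagonal entries (1,1,1,1,1,1,1).

The boundary map ∂_2: C_2 → C_1 maps a triangle to the signed sum of its edges. For instance
  ∂dgh = gh − dh + dg,
  ∂cdf = df − cf + cd.
The resulting 24×16 matrix has rank 15, and its Smith normal form has invariant factors (1,1,1,1,1,1,1,1,1,1,1,1,1,1,1).

Computing H_k = (kernel of ∂_k) / (image of ∂_{k+1}):

  H_1: rank ker ∂_1 − rank ∂_2 = (24 − 7) − 15 = 2, and the invariant factors of ∂_2 are all 1, so H_1 = Z^2.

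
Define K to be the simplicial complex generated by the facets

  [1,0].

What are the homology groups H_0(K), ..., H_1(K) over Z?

We work with the vertex ordering 0 < 1. The simplices of K, each written with vertices in increasing order, are:

  0-simplices (2): [0], [1]
  1-simplices (1): [0,1]

Hence C_0 ≅ Z^2, C_1 ≅ Z^1.

Boundary ∂_1: C_1 → C_0 sends each edge [p,q] (with p < q) to q − p. For instance
  ∂[0,1] = [1] − [0].
The resulting 2×1 matrix has rank 1, and its Smith normal form has invariant factors (1).

From H_k ≅ ker(∂_k) / im(∂_{k+1}) we obtain:

  H_0: rank C_0 − rank ∂_1 = 2 − 1 = 1, and the invariant factors of ∂_1 are all 1, so H_0 = Z.
  H_1: rank ker ∂_1 − rank ∂_2 = (1 − 1) − 0 = 0, and there is no ∂_2, so H_1 = 0.

H_0 ≅ Z,  H_1 = 0.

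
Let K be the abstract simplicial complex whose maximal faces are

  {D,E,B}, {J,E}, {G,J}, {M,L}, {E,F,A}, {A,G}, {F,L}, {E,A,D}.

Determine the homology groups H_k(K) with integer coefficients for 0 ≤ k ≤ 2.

Fix the vertex order A < B < D < E < F < G < J < L < M and write every simplex with vertices in increasing order. Then dim K = 2 and the simplices of K are:

  0-simplices (9): A, B, D, E, F, G, J, L, M
  1-simplices (12): AD, AE, AF, AG, BD, BE, DE, EF, EJ, FL, GJ, LM
  2-simplices (3): ADE, AEF, BDE

so the chain groups are C_0 ≅ Z^9, C_1 ≅ Z^12, C_2 ≅ Z^3.

Boundary ∂_1: C_1 → C_0 sends each edge [p,q] (with p < q) to q − p. For instance
  ∂AD = D − A.
This gives a 9×12 integer matrix of rank 8; reducing to Smith normal form yields diagonal entries (1,1,1,1,1,1,1,1).

∂_2: C_2 → C_1 maps a triangle to the signed sum of its edges. For instance
  ∂ADE = DE − AE + AD,
  ∂AEF = EF − AF + AE.
The resulting 12×3 matrix has rank 3, and its Smith normal form has invariant factors (1,1,1).

Now H_k = ker ∂_k / im ∂_{k+1}, so:

  H_0: rank C_0 − rank ∂_1 = 9 − 8 = 1, and the invariant factors of ∂_1 are all 1, so H_0 ≅ Z.
  H_1: rank ker ∂_1 − rank ∂_2 = (12 − 8) − 3 = 1, and the invariant factors of ∂_2 are all 1, so H_1 ≅ Z.
  H_2: rank ker ∂_2 − rank ∂_3 = (3 − 3) − 0 = 0, and there is no ∂_3, so H_2 ≅ 0.

As a check, the Euler characteristic is 9 − 12 + 3 = 0, which agrees with 1 − 1 + 0 = 0.

H_0 ≅ Z,  H_1 ≅ Z,  H_2 = 0.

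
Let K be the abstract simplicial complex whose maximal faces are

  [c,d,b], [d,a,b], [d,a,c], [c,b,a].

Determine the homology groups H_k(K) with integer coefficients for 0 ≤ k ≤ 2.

H_0 = Z,  H_1 = 0,  H_2 = Z.

Order the vertices as a < b < c < d. Listing each simplex with vertices in this order, K has dimension 2 with simplices:

  0-simplices (4): a, b, c, d
  1-simplices (6): ab, ac, ad, bc, bd, cd
  2-simplices (4): abc, abd, acd, bcd

giving chain groups C_0 ≅ Z^4, C_1 ≅ Z^6, C_2 ≅ Z^4.

Boundary ∂_1: C_1 → C_0 maps an edge to its endpoints' difference, ∂[p,q] = q − p. For instance
  ∂ab = b − a.
This gives a 4×6 integer matrix of rank 3; reducing to Smith normal form yields diagonal entries (1,1,1).

Boundary ∂_2: C_2 → C_1 sends each 2-simplex [p,q,r] to [q,r] − [p,r] + [p,q]. For instance
  ∂bcd = cd − bd + bc,
  ∂abd = bd − ad + ab.
This gives a 6×4 integer matrix of rank 3; reducing to Smith normal form yields diagonal entries (1,1,1).

Now H_k = ker ∂_k / im ∂_{k+1}, so:

  H_0: rank C_0 − rank ∂_1 = 4 − 3 = 1, and the invariant factors of ∂_1 are all 1, so H_0 = Z.
  H_1: rank ker ∂_1 − rank ∂_2 = (6 − 3) − 3 = 0, and the invariant factors of ∂_2 are all 1, so H_1 = 0.
  H_2: rank ker ∂_2 − rank ∂_3 = (4 − 3) − 0 = 1, and there is no ∂_3, so H_2 = Z.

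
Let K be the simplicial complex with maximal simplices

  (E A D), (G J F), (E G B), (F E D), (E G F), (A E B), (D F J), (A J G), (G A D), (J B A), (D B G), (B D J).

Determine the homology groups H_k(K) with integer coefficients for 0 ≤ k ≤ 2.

Fix the vertex order A < B < D < E < F < G < J and write every simplex with vertices in increasing order. Then dim K = 2 and the simplices of K are:

  0-simplices (7): A, B, D, E, F, G, J
  1-simplices (18): AB, AD, AE, AG, AJ, BD, BE, BG, BJ, DE, DF, DG, DJ, EF, EG, FG, FJ, GJ
  2-simplices (12): ABE, ABJ, ADE, ADG, AGJ, BDG, BDJ, BEG, DEF, DFJ, EFG, FGJ

so the chain groups are C_0 ≅ Z^7, C_1 ≅ Z^18, C_2 ≅ Z^12.

The boundary map ∂_1: C_1 → C_0 maps an edge to its endpoints' difference, ∂[p,q] = q − p. For instance
  ∂GJ = J − G.
The 7×18 boundary matrix has rank 6 and Smith normal form diag(1,1,1,1,1,1).

Boundary ∂_2: C_2 → C_1 maps a triangle to the signed sum of its edges. For instance
  ∂FGJ = GJ − FJ + FG,
  ∂ABJ = BJ − AJ + AB.
The 18×12 boundary matrix has rank 12 and Smith normal form diag(1,1,1,1,1,1,1,1,1,1,1,2).

From H_k ≅ ker(∂_k) / im(∂_{k+1}) we obtain:

  H_0: rank C_0 − rank ∂_1 = 7 − 6 = 1, and the invariant factors of ∂_1 are all 1, so H_0 = Z.
  H_1: rank ker ∂_1 − rank ∂_2 = (18 − 6) − 12 = 0, and ∂_2 has invariant factor 2 > 1, so H_1 = Z/2.
  H_2: rank ker ∂_2 − rank ∂_3 = (12 − 12) − 0 = 0, and there is no ∂_3, so H_2 = 0.

H_0 ≅ Z,  H_1 ≅ Z/2,  H_2 = 0.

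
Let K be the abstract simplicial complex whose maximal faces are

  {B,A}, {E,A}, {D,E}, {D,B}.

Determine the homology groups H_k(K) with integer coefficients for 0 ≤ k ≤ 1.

Fix the vertex order A < B < D < E and write every simplex with vertices in increasing order. Then dim K = 1 and the simplices of K are:

  0-simplices (4): A, B, D, E
  1-simplices (4): AB, AE, BD, DE

Hence C_0 ≅ Z^4, C_1 ≅ Z^4.

∂_1: C_1 → C_0 maps an edge to its endpoints' difference, ∂[p,q] = q − p. For instance
  ∂AE = E − A.
The resulting 4×4 matrix has rank 3, and its Smith normal form has invariant factors (1,1,1).

Computing H_k = (kernel of ∂_k) / (image of ∂_{k+1}):

  H_0: rank C_0 − rank ∂_1 = 4 − 3 = 1, and the invariant factors of ∂_1 are all 1, so H_0 = Z.
  H_1: rank ker ∂_1 − rank ∂_2 = (4 − 3) − 0 = 1, and there is no ∂_2, so H_1 = Z.

H_0 ≅ Z,  H_1 ≅ Z.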